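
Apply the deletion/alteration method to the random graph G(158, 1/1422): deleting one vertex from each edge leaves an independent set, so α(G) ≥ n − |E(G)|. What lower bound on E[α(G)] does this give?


E[|E(G)|] = C(158, 2)·p = 12403 · (1/1422) = 157/18.
E[α(G)] ≥ n − E[|E(G)|] = 158 − 157/18 = 2687/18.
Numerically: ≈ 149.277778.
(This is only a lower bound; the true E[α(G)] may be larger.)

E[α(G)] ≥ 2687/18 ≈ 149.277778.


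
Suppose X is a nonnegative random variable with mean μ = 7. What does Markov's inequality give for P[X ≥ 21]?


μ = E[X] = 7, a = 21.
Markov: P[X ≥ 21] ≤ μ/a = (7)/21 = 1/3.
Numerically: ≈ 0.333333.
(Since a = 21 > μ = 7.000000, the bound 1/3 is < 1 and informative.)

P[X ≥ 21] ≤ 1/3 ≈ 0.333333.


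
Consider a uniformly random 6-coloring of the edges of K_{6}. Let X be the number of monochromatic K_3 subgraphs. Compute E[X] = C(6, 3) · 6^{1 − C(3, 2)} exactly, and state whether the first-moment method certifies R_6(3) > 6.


E[X] = C(6, 3) · 6^{1 − 3} = 20 · 6^{−2} = 20/36.
As a reduced fraction: E[X] = 5/9 ≈ 0.556.
Is E[X] < 1? YES.
Since E[X] < 1, there exists a 6-coloring of K_{6} with no monochromatic K_3; hence R_6(3) > 6.

E[X] = 5/9 ≈ 0.556; E[X] < 1, so R_6(3) > 6.


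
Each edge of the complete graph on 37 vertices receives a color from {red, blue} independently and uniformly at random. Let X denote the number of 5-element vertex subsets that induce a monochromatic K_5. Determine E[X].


Let X = Σ_S X_S over the C(37, 5) = 435897 subsets S of size 5, where X_S = 1 if the K_5 on S is monochromatic.
For a fixed S, the K_5 on S has C(5, 2) = 10 edges. P[all 10 edges red] = (1/2)^10, and likewise for blue, so P[monochromatic] = 2·(1/2)^10 = 2^{1 − 10} = 1/512.
Summing: E[X] = C(37, 5) · 2^{1 − 10} = 435897 · 1/512 = 435897/512.
Numerically: E[X] ≈ 851.36133.

E[X] = C(37,5)·2^(1−C(5,2)) = 435897/512 ≈ 851.36133.


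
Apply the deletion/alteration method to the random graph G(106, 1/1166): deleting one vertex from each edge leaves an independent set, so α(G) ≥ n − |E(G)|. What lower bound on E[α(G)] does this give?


E[|E(G)|] = C(106, 2)·p = 5565 · (1/1166) = 105/22.
E[α(G)] ≥ n − E[|E(G)|] = 106 − 105/22 = 2227/22.
Numerically: ≈ 101.2273.
(This is only a lower bound; the true E[α(G)] may be larger.)

E[α(G)] ≥ 2227/22 ≈ 101.2273.


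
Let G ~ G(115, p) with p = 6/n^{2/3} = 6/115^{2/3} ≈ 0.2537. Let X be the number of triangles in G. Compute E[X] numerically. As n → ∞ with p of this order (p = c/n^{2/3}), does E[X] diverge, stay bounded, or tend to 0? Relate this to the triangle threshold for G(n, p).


Number of potential triangles: C(115, 3) = 246905.
Each occurs with probability p³ ≈ (0.2537)³ ≈ 1.633270e-02.
By linearity: E[X] = C(115, 3)·p³ ≈ 246905 · 1.633270e-02 ≈ 4032.6261.
Since α = 2/3 < 1, p = c/n^{2/3} ≫ 1/n is above the triangle threshold p ~ 1/n. Asymptotically E[X] ~ (c³/6)·n^{3(1−α)} = (6³/6)·n^{1} → ∞; triangles are abundant w.h.p.

E[X] ≈ 4032.6261; in regime p = Θ(1/n^{2/3}) E[X] diverges (above the triangle threshold p ~ 1/n).


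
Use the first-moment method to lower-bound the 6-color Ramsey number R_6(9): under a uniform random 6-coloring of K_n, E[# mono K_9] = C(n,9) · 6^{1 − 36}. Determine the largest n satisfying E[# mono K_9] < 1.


We need C(n, 9) · 6^{1 − 36} < 1, i.e. C(n, 9) < 6^{36 − 1} = 1719070799748422591028658176.
Check values of n near the boundary:
  n = 4402: C(4402, 9) = 1696419745356657449393393700; 1696419745356657449393393700 < 1719070799748422591028658176? YES
  n = 4403: C(4403, 9) = 1699894433046281918452233150; 1699894433046281918452233150 < 1719070799748422591028658176? YES
  n = 4404: C(4404, 9) = 1703375445537161676647015880; 1703375445537161676647015880 < 1719070799748422591028658176? YES
  n = 4405: C(4405, 9) = 1706862792900636302463627150; 1706862792900636302463627150 < 1719070799748422591028658176? YES
  n = 4406: C(4406, 9) = 1710356485221788389505285700; 1710356485221788389505285700 < 1719070799748422591028658176? YES
  n = 4407: C(4407, 9) = 1713856532599459170657070050; 1713856532599459170657070050 < 1719070799748422591028658176? YES
  n = 4408: C(4408, 9) = 1717362945146264156457459600; 1717362945146264156457459600 < 1719070799748422591028658176? YES
  n = 4409: C(4409, 9) = 1720875732988608787686577131; 1720875732988608787686577131 < 1719070799748422591028658176? NO
  n = 4410: C(4410, 9) = 1724394906266704102180823710; 1724394906266704102180823710 < 1719070799748422591028658176? NO
The largest n with C(n, 9) < 1719070799748422591028658176 is n = 4408 (where E[X] = 35778394690547169926197075/35813974994758803979763712 ≈ 0.99901). Hence R_6(9) > 4408, i.e. R_6(9) ≥ 4409.

Largest n = 4408; hence R_6(9) > 4408.


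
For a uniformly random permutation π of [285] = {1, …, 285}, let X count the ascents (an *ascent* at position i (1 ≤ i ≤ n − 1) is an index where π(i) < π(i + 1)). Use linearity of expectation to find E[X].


Write X = Σ X_I over i = 1, …, 284, with X_I the indicator of one ascent.
There are 284 indicators.
For each fixed i, the pair (π(i), π(i+1)) is a uniformly random ordered pair of distinct values from {1, …, 285}; by symmetry P[π(i) < π(i+1)] = 1/2.
By linearity: E[X] = 284 · (1/2) = (285 − 1) · (1/2) = 142 ≈ 142.00000.

E[X] = 142 = 142.00000.


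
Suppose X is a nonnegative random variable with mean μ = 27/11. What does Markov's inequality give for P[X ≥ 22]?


μ = E[X] = 27/11, a = 22.
Markov: P[X ≥ 22] ≤ μ/a = (27/11)/22 = 27/242.
Numerically: ≈ 0.11157.
(Since a = 22 > μ = 2.45455, the bound 27/242 is < 1 and informative.)

P[X ≥ 22] ≤ 27/242 ≈ 0.11157.


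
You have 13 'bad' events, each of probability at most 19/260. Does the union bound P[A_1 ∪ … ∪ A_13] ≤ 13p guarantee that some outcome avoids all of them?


Union bound: P[∪_{i=1}^{13} A_i] ≤ Σ_i P[A_i] ≤ 13·p = 13·(19/260) = 19/20.
Numerically: 19/20 ≈ 0.95000.
Is 19/20 < 1? YES.
Since P[∪ A_i] ≤ 19/20 < 1, the complement has P[∩ A_i^c] ≥ 1 − 19/20 = 1/20 > 0, so some outcome avoids every A_i.

13·p = 19/20 ≈ 0.95000; existence CERTIFIED by the union bound.


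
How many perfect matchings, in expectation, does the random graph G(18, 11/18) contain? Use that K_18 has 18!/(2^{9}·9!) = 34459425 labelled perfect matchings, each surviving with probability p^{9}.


K_18 has 18!/(2^{9}·9!) = 34459425 labelled perfect matchings.
For each such perfect matching H, let X_H = 1 if all 9 edges of H are present in G. Then P[X_H = 1] = p^{9} = (11/18)^{9} = 2357947691/198359290368.
By linearity of expectation: E[X] = Σ_H E[X_H] = 34459425 · p^{9} = 34459425 · 2357947691/198359290368 = 1003129896443675/2448880128.
Numerically: E[X] ≈ 4.1e+05.

E[X] = 34459425 · (11/18)^{9} = 1003129896443675/2448880128 ≈ 4.1e+05.


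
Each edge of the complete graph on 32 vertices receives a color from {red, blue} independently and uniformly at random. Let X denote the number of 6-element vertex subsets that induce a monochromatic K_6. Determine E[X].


Let X = Σ_S X_S over the C(32, 6) = 906192 subsets S of size 6, where X_S = 1 if the K_6 on S is monochromatic.
For a fixed S, the K_6 on S has C(6, 2) = 15 edges. P[all 15 edges red] = (1/2)^15, and likewise for blue, so P[monochromatic] = 2·(1/2)^15 = 2^{1 − 15} = 1/16384.
By linearity of expectation: E[X] = C(32, 6) · 2^{1 − 15} = 906192 · 1/16384 = 56637/1024.
Numerically: E[X] ≈ 55.310.

E[X] = C(32,6)·2^(1−C(6,2)) = 56637/1024 ≈ 55.310.


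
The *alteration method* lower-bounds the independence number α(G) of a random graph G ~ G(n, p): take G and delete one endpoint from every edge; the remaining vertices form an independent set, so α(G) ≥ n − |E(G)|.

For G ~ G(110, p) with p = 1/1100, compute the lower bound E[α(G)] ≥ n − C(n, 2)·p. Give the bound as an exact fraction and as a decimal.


E[|E(G)|] = C(110, 2)·p = 5995 · (1/1100) = 109/20.
E[α(G)] ≥ n − E[|E(G)|] = 110 − 109/20 = 2091/20.
Numerically: ≈ 104.550000.
(This is only a lower bound; the true E[α(G)] may be larger.)

E[α(G)] ≥ 2091/20 ≈ 104.550000.


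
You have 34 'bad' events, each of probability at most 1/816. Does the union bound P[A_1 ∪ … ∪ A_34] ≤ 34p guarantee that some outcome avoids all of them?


Union bound: P[∪_{i=1}^{34} A_i] ≤ Σ_i P[A_i] ≤ 34·p = 34·(1/816) = 1/24.
Numerically: 1/24 ≈ 0.0417.
Is 1/24 < 1? YES.
Since P[∪ A_i] ≤ 1/24 < 1, the complement has P[∩ A_i^c] ≥ 1 − 1/24 = 23/24 > 0, so some outcome avoids every A_i.

34·p = 1/24 ≈ 0.0417; existence CERTIFIED by the union bound.


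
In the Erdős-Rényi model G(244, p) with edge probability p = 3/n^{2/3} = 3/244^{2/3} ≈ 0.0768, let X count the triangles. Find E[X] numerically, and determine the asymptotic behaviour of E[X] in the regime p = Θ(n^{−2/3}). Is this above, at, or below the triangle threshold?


Number of potential triangles: C(244, 3) = 2391444.
Each occurs with probability p³ ≈ (0.0768)³ ≈ 4.53507e-04.
By linearity: E[X] = C(244, 3)·p³ ≈ 2391444 · 4.53507e-04 ≈ 1084.537.
Since α = 2/3 < 1, p = c/n^{2/3} ≫ 1/n is above the triangle threshold p ~ 1/n. Asymptotically E[X] ~ (c³/6)·n^{3(1−α)} = (3³/6)·n^{1} → ∞; triangles are abundant w.h.p.

E[X] ≈ 1084.537; in regime p = Θ(1/n^{2/3}) E[X] diverges (above the triangle threshold p ~ 1/n).


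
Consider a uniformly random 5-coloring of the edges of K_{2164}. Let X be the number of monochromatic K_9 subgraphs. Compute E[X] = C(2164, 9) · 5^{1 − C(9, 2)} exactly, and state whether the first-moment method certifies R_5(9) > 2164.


E[X] = C(2164, 9) · 5^{1 − 36} = 2820446946663120530187432 · 5^{−35} = 2820446946663120530187432/2910383045673370361328125.
As a reduced fraction: E[X] = 2820446946663120530187432/2910383045673370361328125 ≈ 0.9690982.
Is E[X] < 1? YES.
Since E[X] < 1, there exists a 5-coloring of K_{2164} with no monochromatic K_9; hence R_5(9) > 2164.

E[X] = 2820446946663120530187432/2910383045673370361328125 ≈ 0.9690982; E[X] < 1, so R_5(9) > 2164.


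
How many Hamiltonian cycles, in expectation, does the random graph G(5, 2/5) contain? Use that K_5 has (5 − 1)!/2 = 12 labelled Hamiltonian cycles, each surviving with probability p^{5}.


K_5 has (5 − 1)!/2 = 12 labelled Hamiltonian cycles.
For each such Hamiltonian cycle H, let X_H = 1 if all 5 edges of H are present in G. Then P[X_H = 1] = p^{5} = (2/5)^{5} = 32/3125.
By linearity of expectation: E[X] = Σ_H E[X_H] = 12 · p^{5} = 12 · 32/3125 = 384/3125.
Numerically: E[X] ≈ 0.1229.

E[X] = 12 · (2/5)^{5} = 384/3125 ≈ 0.1229.


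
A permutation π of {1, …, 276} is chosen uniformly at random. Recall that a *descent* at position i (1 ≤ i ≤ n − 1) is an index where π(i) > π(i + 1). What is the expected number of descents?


Write X = Σ X_I over i = 1, …, 275, with X_I the indicator of one descent.
There are 275 indicators.
For each fixed i, the pair (π(i), π(i+1)) is a uniformly random ordered pair of distinct values from {1, …, 276}; by symmetry P[π(i) > π(i+1)] = 1/2.
By linearity: E[X] = 275 · (1/2) = (276 − 1) · (1/2) = 275/2 ≈ 137.5000.

E[X] = 275/2 = 137.5000.


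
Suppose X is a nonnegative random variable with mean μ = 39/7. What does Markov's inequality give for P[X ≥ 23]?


μ = E[X] = 39/7, a = 23.
Markov: P[X ≥ 23] ≤ μ/a = (39/7)/23 = 39/161.
Numerically: ≈ 0.24224.
(Since a = 23 > μ = 5.57143, the bound 39/161 is < 1 and informative.)

P[X ≥ 23] ≤ 39/161 ≈ 0.24224.


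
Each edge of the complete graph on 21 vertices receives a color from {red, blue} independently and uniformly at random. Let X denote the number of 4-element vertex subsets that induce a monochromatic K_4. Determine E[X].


Let X = Σ_S X_S over the C(21, 4) = 5985 subsets S of size 4, where X_S = 1 if the K_4 on S is monochromatic.
For a fixed S, the K_4 on S has C(4, 2) = 6 edges. P[all 6 edges red] = (1/2)^6, and likewise for blue, so P[monochromatic] = 2·(1/2)^6 = 2^{1 − 6} = 1/32.
By linearity: E[X] = C(21, 4) · 2^{1 − 6} = 5985 · 1/32 = 5985/32.
Numerically: E[X] ≈ 187.0312.

E[X] = C(21,4)·2^(1−C(4,2)) = 5985/32 ≈ 187.0312.


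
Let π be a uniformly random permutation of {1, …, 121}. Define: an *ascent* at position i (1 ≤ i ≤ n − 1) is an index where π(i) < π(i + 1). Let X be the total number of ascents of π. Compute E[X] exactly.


Write X = Σ X_I over i = 1, …, 120, with X_I the indicator of one ascent.
There are 120 indicators.
For each fixed i, the pair (π(i), π(i+1)) is a uniformly random ordered pair of distinct values from {1, …, 121}; by symmetry P[π(i) < π(i+1)] = 1/2.
By linearity: E[X] = 120 · (1/2) = (121 − 1) · (1/2) = 60 ≈ 60.0000.

E[X] = 60 = 60.0000.


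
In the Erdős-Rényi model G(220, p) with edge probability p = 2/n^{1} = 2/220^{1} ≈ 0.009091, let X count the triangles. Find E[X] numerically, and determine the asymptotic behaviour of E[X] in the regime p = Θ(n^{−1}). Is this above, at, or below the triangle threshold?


Number of potential triangles: C(220, 3) = 1750540.
Each occurs with probability p³ ≈ (0.009091)³ ≈ 7.513148e-07.
By linearity: E[X] = C(220, 3)·p³ ≈ 1750540 · 7.513148e-07 ≈ 1.3152.
Here α = 1, so p = 2/n is exactly at the triangle threshold p ~ 1/n. Asymptotically E[X] → c³/6 = 2³/6 = 4/3 ≈ 1.3333, a bounded constant. In this regime the triangle count is asymptotically Poisson(c³/6).

E[X] ≈ 1.3152; in regime p = Θ(1/n^{1}) E[X] stays bounded (at the triangle threshold p ~ 1/n).


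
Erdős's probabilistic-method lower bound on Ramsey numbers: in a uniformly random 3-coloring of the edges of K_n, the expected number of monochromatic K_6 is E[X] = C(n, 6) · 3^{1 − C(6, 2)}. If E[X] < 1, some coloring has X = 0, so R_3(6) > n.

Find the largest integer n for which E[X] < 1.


We need C(n, 6) · 3^{1 − 15} < 1, i.e. C(n, 6) < 3^{15 − 1} = 4782969.
Check values of n near the boundary:
  n = 36: C(36, 6) = 1947792; 1947792 < 4782969? YES
  n = 37: C(37, 6) = 2324784; 2324784 < 4782969? YES
  n = 38: C(38, 6) = 2760681; 2760681 < 4782969? YES
  n = 39: C(39, 6) = 3262623; 3262623 < 4782969? YES
  n = 40: C(40, 6) = 3838380; 3838380 < 4782969? YES
  n = 41: C(41, 6) = 4496388; 4496388 < 4782969? YES
  n = 42: C(42, 6) = 5245786; 5245786 < 4782969? NO
The largest n with C(n, 6) < 4782969 is n = 41 (where E[X] = 1498796/1594323 ≈ 0.940). Hence R_3(6) > 41, i.e. R_3(6) ≥ 42.

Largest n = 41; hence R_3(6) > 41.


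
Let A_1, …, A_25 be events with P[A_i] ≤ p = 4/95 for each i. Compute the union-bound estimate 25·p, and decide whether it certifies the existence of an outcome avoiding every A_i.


Union bound: P[∪_{i=1}^{25} A_i] ≤ Σ_i P[A_i] ≤ 25·p = 25·(4/95) = 20/19.
Numerically: 20/19 ≈ 1.0526.
Is 20/19 < 1? NO.
Since the bound 20/19 is ≥ 1, the union bound is uninformative here; it does NOT by itself certify existence.

25·p = 20/19 ≈ 1.0526; existence NOT certified by the union bound.


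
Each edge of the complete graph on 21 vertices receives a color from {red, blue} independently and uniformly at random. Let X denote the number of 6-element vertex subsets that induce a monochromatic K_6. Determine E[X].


Let X = Σ_S X_S over the C(21, 6) = 54264 subsets S of size 6, where X_S = 1 if the K_6 on S is monochromatic.
For a fixed S, the K_6 on S has C(6, 2) = 15 edges. P[all 15 edges red] = (1/2)^15, and likewise for blue, so P[monochromatic] = 2·(1/2)^15 = 2^{1 − 15} = 1/16384.
Summing: E[X] = C(21, 6) · 2^{1 − 15} = 54264 · 1/16384 = 6783/2048.
Numerically: E[X] ≈ 3.312.

E[X] = C(21,6)·2^(1−C(6,2)) = 6783/2048 ≈ 3.312.


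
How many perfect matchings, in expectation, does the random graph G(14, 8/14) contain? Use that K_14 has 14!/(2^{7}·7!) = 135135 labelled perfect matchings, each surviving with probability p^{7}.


K_14 has 14!/(2^{7}·7!) = 135135 labelled perfect matchings.
For each such perfect matching H, let X_H = 1 if all 7 edges of H are present in G. Then P[X_H = 1] = p^{7} = (4/7)^{7} = 16384/823543.
By linearity of expectation: E[X] = Σ_H E[X_H] = 135135 · p^{7} = 135135 · 16384/823543 = 316293120/117649.
Numerically: E[X] ≈ 2.69e+03.

E[X] = 135135 · (4/7)^{7} = 316293120/117649 ≈ 2.69e+03.


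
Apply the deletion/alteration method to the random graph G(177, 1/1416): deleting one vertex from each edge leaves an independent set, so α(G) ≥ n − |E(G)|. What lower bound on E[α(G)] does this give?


E[|E(G)|] = C(177, 2)·p = 15576 · (1/1416) = 11.
E[α(G)] ≥ n − E[|E(G)|] = 177 − 11 = 166.
Numerically: ≈ 166.000000.
(This is only a lower bound; the true E[α(G)] may be larger.)

E[α(G)] ≥ 166 ≈ 166.000000.


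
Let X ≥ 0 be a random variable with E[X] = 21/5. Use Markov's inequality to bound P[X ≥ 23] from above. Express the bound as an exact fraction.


μ = E[X] = 21/5, a = 23.
Markov: P[X ≥ 23] ≤ μ/a = (21/5)/23 = 21/115.
Numerically: ≈ 0.18261.
(Since a = 23 > μ = 4.20000, the bound 21/115 is < 1 and informative.)

P[X ≥ 23] ≤ 21/115 ≈ 0.18261.


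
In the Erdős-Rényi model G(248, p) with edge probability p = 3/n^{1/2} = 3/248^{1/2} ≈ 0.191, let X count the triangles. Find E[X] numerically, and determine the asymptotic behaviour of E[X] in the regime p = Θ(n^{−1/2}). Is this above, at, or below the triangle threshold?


Number of potential triangles: C(248, 3) = 2511496.
Each occurs with probability p³ ≈ (0.191)³ ≈ 6.91331e-03.
By linearity: E[X] = C(248, 3)·p³ ≈ 2511496 · 6.91331e-03 ≈ 17362.759.
Since α = 1/2 < 1, p = c/n^{1/2} ≫ 1/n is above the triangle threshold p ~ 1/n. Asymptotically E[X] ~ (c³/6)·n^{3(1−α)} = (3³/6)·n^{1.5} → ∞; triangles are abundant w.h.p.

E[X] ≈ 17362.759; in regime p = Θ(1/n^{1/2}) E[X] diverges (above the triangle threshold p ~ 1/n).


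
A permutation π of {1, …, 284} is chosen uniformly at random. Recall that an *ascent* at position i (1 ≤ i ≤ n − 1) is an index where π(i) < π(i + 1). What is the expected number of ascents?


Write X = Σ X_I over i = 1, …, 283, with X_I the indicator of one ascent.
There are 283 indicators.
For each fixed i, the pair (π(i), π(i+1)) is a uniformly random ordered pair of distinct values from {1, …, 284}; by symmetry P[π(i) < π(i+1)] = 1/2.
By linearity: E[X] = 283 · (1/2) = (284 − 1) · (1/2) = 283/2 ≈ 141.500000.

E[X] = 283/2 = 141.500000.


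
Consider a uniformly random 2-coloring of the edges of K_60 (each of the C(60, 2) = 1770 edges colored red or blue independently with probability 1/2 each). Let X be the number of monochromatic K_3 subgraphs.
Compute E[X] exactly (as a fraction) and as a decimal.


Let X = Σ_S X_S over the C(60, 3) = 34220 subsets S of size 3, where X_S = 1 if the K_3 on S is monochromatic.
For a fixed S, the K_3 on S has C(3, 2) = 3 edges. P[all 3 edges red] = (1/2)^3, and likewise for blue, so P[monochromatic] = 2·(1/2)^3 = 2^{1 − 3} = 1/4.
By linearity: E[X] = C(60, 3) · 2^{1 − 3} = 34220 · 1/4 = 8555.
Numerically: E[X] ≈ 8555.000000.

E[X] = C(60,3)·2^(1−C(3,2)) = 8555 ≈ 8555.000000.


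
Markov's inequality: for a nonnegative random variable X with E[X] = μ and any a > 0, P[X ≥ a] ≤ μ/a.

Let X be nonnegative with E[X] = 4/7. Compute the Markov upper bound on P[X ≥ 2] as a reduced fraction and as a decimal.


μ = E[X] = 4/7, a = 2.
Markov: P[X ≥ 2] ≤ μ/a = (4/7)/2 = 2/7.
Numerically: ≈ 0.286.
(Since a = 2 > μ = 0.571, the bound 2/7 is < 1 and informative.)

P[X ≥ 2] ≤ 2/7 ≈ 0.286.


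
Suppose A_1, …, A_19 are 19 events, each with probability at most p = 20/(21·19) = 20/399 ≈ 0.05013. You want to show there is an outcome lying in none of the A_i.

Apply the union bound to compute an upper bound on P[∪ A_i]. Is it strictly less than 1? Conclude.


Union bound: P[∪_{i=1}^{19} A_i] ≤ Σ_i P[A_i] ≤ 19·p = 19·(20/399) = 20/21.
Numerically: 20/21 ≈ 0.95238.
Is 20/21 < 1? YES.
Since P[∪ A_i] ≤ 20/21 < 1, the complement has P[∩ A_i^c] ≥ 1 − 20/21 = 1/21 > 0, so some outcome avoids every A_i.

19·p = 20/21 ≈ 0.95238; existence CERTIFIED by the union bound.


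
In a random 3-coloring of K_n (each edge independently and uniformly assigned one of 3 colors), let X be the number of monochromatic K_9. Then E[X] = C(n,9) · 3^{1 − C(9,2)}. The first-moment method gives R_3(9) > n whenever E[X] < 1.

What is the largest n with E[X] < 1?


We need C(n, 9) · 3^{1 − 36} < 1, i.e. C(n, 9) < 3^{36 − 1} = 50031545098999707.
Check values of n near the boundary:
  n = 297: C(297, 9) = 43842345008337645; 43842345008337645 < 50031545098999707? YES
  n = 298: C(298, 9) = 45207677551849890; 45207677551849890 < 50031545098999707? YES
  n = 299: C(299, 9) = 46610674441390059; 46610674441390059 < 50031545098999707? YES
  n = 300: C(300, 9) = 48052241692154700; 48052241692154700 < 50031545098999707? YES
  n = 301: C(301, 9) = 49533303936090975; 49533303936090975 < 50031545098999707? YES
  n = 302: C(302, 9) = 51054804739588650; 51054804739588650 < 50031545098999707? NO
  n = 303: C(303, 9) = 52617706925494425; 52617706925494425 < 50031545098999707? NO
  n = 304: C(304, 9) = 54222992899492560; 54222992899492560 < 50031545098999707? NO
The largest n with C(n, 9) < 50031545098999707 is n = 301 (where E[X] = 16511101312030325/16677181699666569 ≈ 0.99004). Hence R_3(9) > 301, i.e. R_3(9) ≥ 302.

Largest n = 301; hence R_3(9) > 301.


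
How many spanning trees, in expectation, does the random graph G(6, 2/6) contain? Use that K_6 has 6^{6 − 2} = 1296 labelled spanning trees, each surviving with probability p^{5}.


K_6 has 6^{6 − 2} = 1296 labelled spanning trees.
For each such spanning tree H, let X_H = 1 if all 5 edges of H are present in G. Then P[X_H = 1] = p^{5} = (1/3)^{5} = 1/243.
By linearity of expectation: E[X] = Σ_H E[X_H] = 1296 · p^{5} = 1296 · 1/243 = 16/3.
Numerically: E[X] ≈ 5.3333.

E[X] = 1296 · (1/3)^{5} = 16/3 ≈ 5.3333.


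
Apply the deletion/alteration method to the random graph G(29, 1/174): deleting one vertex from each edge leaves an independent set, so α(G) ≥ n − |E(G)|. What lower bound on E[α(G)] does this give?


E[|E(G)|] = C(29, 2)·p = 406 · (1/174) = 7/3.
E[α(G)] ≥ n − E[|E(G)|] = 29 − 7/3 = 80/3.
Numerically: ≈ 26.667.
(This is only a lower bound; the true E[α(G)] may be larger.)

E[α(G)] ≥ 80/3 ≈ 26.667.


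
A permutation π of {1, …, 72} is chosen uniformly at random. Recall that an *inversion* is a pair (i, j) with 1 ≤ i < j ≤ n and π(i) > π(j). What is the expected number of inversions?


Write X = Σ X_I over the C(72, 2) = 2556 pairs i < j, with X_I the indicator of one inversion.
There are 2556 indicators.
For each fixed pair i < j, the values π(i) and π(j) are two distinct elements of {1, …, 72} in uniformly random order; by symmetry P[π(i) > π(j)] = 1/2.
By linearity: E[X] = 2556 · (1/2) = C(72, 2) · (1/2) = 2556/2 = 1278 ≈ 1278.0000.

E[X] = 1278 = 1278.0000.


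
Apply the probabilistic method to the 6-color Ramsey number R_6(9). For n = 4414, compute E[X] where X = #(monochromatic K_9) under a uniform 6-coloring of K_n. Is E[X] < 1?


E[X] = C(4414, 9) · 6^{1 − 36} = 1738535657024887384307025382 · 6^{−35} = 1738535657024887384307025382/1719070799748422591028658176.
As a reduced fraction: E[X] = 869267828512443692153512691/859535399874211295514329088 ≈ 1.01132.
Is E[X] < 1? NO.
Since E[X] ≥ 1, the first-moment bound is inconclusive at n = 4414; it does NOT by itself certify R_6(9) > 4414.

E[X] = 869267828512443692153512691/859535399874211295514329088 ≈ 1.01132; E[X] ≥ 1; first-moment method inconclusive here.


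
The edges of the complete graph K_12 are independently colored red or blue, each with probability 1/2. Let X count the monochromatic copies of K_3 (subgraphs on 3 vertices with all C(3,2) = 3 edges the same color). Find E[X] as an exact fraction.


Let X = Σ_S X_S over the C(12, 3) = 220 subsets S of size 3, where X_S = 1 if the K_3 on S is monochromatic.
For a fixed S, the K_3 on S has C(3, 2) = 3 edges. P[all 3 edges red] = (1/2)^3, and likewise for blue, so P[monochromatic] = 2·(1/2)^3 = 2^{1 − 3} = 1/4.
By linearity: E[X] = C(12, 3) · 2^{1 − 3} = 220 · 1/4 = 55.
Numerically: E[X] ≈ 55.0000.

E[X] = C(12,3)·2^(1−C(3,2)) = 55 ≈ 55.0000.


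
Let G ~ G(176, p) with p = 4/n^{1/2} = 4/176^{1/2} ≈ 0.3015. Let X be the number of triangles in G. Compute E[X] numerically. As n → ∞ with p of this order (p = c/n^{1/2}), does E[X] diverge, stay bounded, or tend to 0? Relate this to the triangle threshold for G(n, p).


Number of potential triangles: C(176, 3) = 893200.
Each occurs with probability p³ ≈ (0.3015)³ ≈ 2.741012e-02.
By linearity: E[X] = C(176, 3)·p³ ≈ 893200 · 2.741012e-02 ≈ 24482.7212.
Since α = 1/2 < 1, p = c/n^{1/2} ≫ 1/n is above the triangle threshold p ~ 1/n. Asymptotically E[X] ~ (c³/6)·n^{3(1−α)} = (4³/6)·n^{1.5} → ∞; triangles are abundant w.h.p.

E[X] ≈ 24482.7212; in regime p = Θ(1/n^{1/2}) E[X] diverges (above the triangle threshold p ~ 1/n).


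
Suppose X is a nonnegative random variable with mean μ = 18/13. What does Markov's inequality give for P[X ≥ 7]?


μ = E[X] = 18/13, a = 7.
Markov: P[X ≥ 7] ≤ μ/a = (18/13)/7 = 18/91.
Numerically: ≈ 0.197802.
(Since a = 7 > μ = 1.384615, the bound 18/91 is < 1 and informative.)

P[X ≥ 7] ≤ 18/91 ≈ 0.197802.


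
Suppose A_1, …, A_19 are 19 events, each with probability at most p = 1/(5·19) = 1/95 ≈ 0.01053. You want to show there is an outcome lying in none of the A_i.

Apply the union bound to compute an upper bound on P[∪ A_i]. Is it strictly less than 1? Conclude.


Union bound: P[∪_{i=1}^{19} A_i] ≤ Σ_i P[A_i] ≤ 19·p = 19·(1/95) = 1/5.
Numerically: 1/5 ≈ 0.20000.
Is 1/5 < 1? YES.
Since P[∪ A_i] ≤ 1/5 < 1, the complement has P[∩ A_i^c] ≥ 1 − 1/5 = 4/5 > 0, so some outcome avoids every A_i.

19·p = 1/5 ≈ 0.20000; existence CERTIFIED by the union bound.


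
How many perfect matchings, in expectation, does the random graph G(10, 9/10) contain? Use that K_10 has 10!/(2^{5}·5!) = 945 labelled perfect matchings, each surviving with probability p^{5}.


K_10 has 10!/(2^{5}·5!) = 945 labelled perfect matchings.
For each such perfect matching H, let X_H = 1 if all 5 edges of H are present in G. Then P[X_H = 1] = p^{5} = (9/10)^{5} = 59049/100000.
By linearity of expectation: E[X] = Σ_H E[X_H] = 945 · p^{5} = 945 · 59049/100000 = 11160261/20000.
Numerically: E[X] ≈ 558.013.

E[X] = 945 · (9/10)^{5} = 11160261/20000 ≈ 558.013.


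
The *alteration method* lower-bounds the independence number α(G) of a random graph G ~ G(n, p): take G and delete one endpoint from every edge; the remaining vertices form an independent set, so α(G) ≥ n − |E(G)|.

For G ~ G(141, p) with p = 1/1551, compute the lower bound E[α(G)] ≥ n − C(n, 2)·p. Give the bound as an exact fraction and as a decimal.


E[|E(G)|] = C(141, 2)·p = 9870 · (1/1551) = 70/11.
E[α(G)] ≥ n − E[|E(G)|] = 141 − 70/11 = 1481/11.
Numerically: ≈ 134.636364.
(This is only a lower bound; the true E[α(G)] may be larger.)

E[α(G)] ≥ 1481/11 ≈ 134.636364.


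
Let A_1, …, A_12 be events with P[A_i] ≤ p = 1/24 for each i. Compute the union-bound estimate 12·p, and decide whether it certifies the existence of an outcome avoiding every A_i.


Union bound: P[∪_{i=1}^{12} A_i] ≤ Σ_i P[A_i] ≤ 12·p = 12·(1/24) = 1/2.
Numerically: 1/2 ≈ 0.5000.
Is 1/2 < 1? YES.
Since P[∪ A_i] ≤ 1/2 < 1, the complement has P[∩ A_i^c] ≥ 1 − 1/2 = 1/2 > 0, so some outcome avoids every A_i.

12·p = 1/2 ≈ 0.5000; existence CERTIFIED by the union bound.


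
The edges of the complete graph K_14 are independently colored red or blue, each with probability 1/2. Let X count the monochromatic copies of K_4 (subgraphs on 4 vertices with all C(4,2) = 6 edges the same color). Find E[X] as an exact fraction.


Let X = Σ_S X_S over the C(14, 4) = 1001 subsets S of size 4, where X_S = 1 if the K_4 on S is monochromatic.
For a fixed S, the K_4 on S has C(4, 2) = 6 edges. P[all 6 edges red] = (1/2)^6, and likewise for blue, so P[monochromatic] = 2·(1/2)^6 = 2^{1 − 6} = 1/32.
By linearity: E[X] = C(14, 4) · 2^{1 − 6} = 1001 · 1/32 = 1001/32.
Numerically: E[X] ≈ 31.2812.

E[X] = C(14,4)·2^(1−C(4,2)) = 1001/32 ≈ 31.2812.


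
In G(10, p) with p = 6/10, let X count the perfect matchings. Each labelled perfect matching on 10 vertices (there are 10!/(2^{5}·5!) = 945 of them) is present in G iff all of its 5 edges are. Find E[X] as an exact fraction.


K_10 has 10!/(2^{5}·5!) = 945 labelled perfect matchings.
For each such perfect matching H, let X_H = 1 if all 5 edges of H are present in G. Then P[X_H = 1] = p^{5} = (3/5)^{5} = 243/3125.
By linearity: E[X] = Σ_H E[X_H] = 945 · p^{5} = 945 · 243/3125 = 45927/625.
Numerically: E[X] ≈ 73.48.

E[X] = 945 · (3/5)^{5} = 45927/625 ≈ 73.48.


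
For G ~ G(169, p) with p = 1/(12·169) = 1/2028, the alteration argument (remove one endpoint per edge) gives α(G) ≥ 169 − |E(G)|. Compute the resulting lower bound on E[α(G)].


E[|E(G)|] = C(169, 2)·p = 14196 · (1/2028) = 7.
E[α(G)] ≥ n − E[|E(G)|] = 169 − 7 = 162.
Numerically: ≈ 162.0000.
(This is only a lower bound; the true E[α(G)] may be larger.)

E[α(G)] ≥ 162 ≈ 162.0000.


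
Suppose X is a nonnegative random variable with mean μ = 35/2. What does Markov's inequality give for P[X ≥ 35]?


μ = E[X] = 35/2, a = 35.
Markov: P[X ≥ 35] ≤ μ/a = (35/2)/35 = 1/2.
Numerically: ≈ 0.50000.
(Since a = 35 > μ = 17.50000, the bound 1/2 is < 1 and informative.)

P[X ≥ 35] ≤ 1/2 ≈ 0.50000.


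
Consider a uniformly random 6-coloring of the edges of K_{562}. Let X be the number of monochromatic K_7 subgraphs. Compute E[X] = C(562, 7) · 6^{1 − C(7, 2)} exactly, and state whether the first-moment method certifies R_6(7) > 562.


E[X] = C(562, 7) · 6^{1 − 21} = 3384017972944752 · 6^{−20} = 3384017972944752/3656158440062976.
As a reduced fraction: E[X] = 70500374436349/76169967501312 ≈ 0.92557.
Is E[X] < 1? YES.
Since E[X] < 1, there exists a 6-coloring of K_{562} with no monochromatic K_7; hence R_6(7) > 562.

E[X] = 70500374436349/76169967501312 ≈ 0.92557; E[X] < 1, so R_6(7) > 562.


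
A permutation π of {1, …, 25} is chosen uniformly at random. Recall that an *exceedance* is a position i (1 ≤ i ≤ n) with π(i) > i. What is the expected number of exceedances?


Write X = Σ_{i=1}^{25} X_i, where X_i = 1_{π(i) > i}.
For each fixed i, π(i) is uniform over {1, …, 25} (marginal of a uniform permutation), so P[π(i) > i] = (n − i)/n. Summing: Σ_{i=1}^{25} (n − i)/n = (0 + 1 + … + 24)/25 = 25(25 − 1)/(2·25) = (25 − 1)/2.
Hence E[X] = Σ_{i=1}^{25} (25 − i)/25 = 12 ≈ 12.000000.

E[X] = 12 = 12.000000.


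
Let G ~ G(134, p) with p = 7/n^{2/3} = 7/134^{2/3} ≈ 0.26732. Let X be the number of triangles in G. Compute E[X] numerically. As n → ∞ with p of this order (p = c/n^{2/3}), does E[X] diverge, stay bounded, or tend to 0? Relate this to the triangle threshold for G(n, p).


Number of potential triangles: C(134, 3) = 392084.
Each occurs with probability p³ ≈ (0.26732)³ ≈ 1.9102250e-02.
By linearity: E[X] = C(134, 3)·p³ ≈ 392084 · 1.9102250e-02 ≈ 7489.68657.
Since α = 2/3 < 1, p = c/n^{2/3} ≫ 1/n is above the triangle threshold p ~ 1/n. Asymptotically E[X] ~ (c³/6)·n^{3(1−α)} = (7³/6)·n^{1} → ∞; triangles are abundant w.h.p.

E[X] ≈ 7489.68657; in regime p = Θ(1/n^{2/3}) E[X] diverges (above the triangle threshold p ~ 1/n).


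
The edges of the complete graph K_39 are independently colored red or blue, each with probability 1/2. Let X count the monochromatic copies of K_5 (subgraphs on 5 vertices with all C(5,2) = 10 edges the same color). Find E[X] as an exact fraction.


Let X = Σ_S X_S over the C(39, 5) = 575757 subsets S of size 5, where X_S = 1 if the K_5 on S is monochromatic.
For a fixed S, the K_5 on S has C(5, 2) = 10 edges. P[all 10 edges red] = (1/2)^10, and likewise for blue, so P[monochromatic] = 2·(1/2)^10 = 2^{1 − 10} = 1/512.
By linearity: E[X] = C(39, 5) · 2^{1 − 10} = 575757 · 1/512 = 575757/512.
Numerically: E[X] ≈ 1124.52539.

E[X] = C(39,5)·2^(1−C(5,2)) = 575757/512 ≈ 1124.52539.


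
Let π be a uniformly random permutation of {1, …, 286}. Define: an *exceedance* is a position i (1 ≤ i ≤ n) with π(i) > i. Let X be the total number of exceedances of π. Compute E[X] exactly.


Write X = Σ_{i=1}^{286} X_i, where X_i = 1_{π(i) > i}.
For each fixed i, π(i) is uniform over {1, …, 286} (marginal of a uniform permutation), so P[π(i) > i] = (n − i)/n. Summing: Σ_{i=1}^{286} (n − i)/n = (0 + 1 + … + 285)/286 = 286(286 − 1)/(2·286) = (286 − 1)/2.
Hence E[X] = Σ_{i=1}^{286} (286 − i)/286 = 285/2 ≈ 142.500.

E[X] = 285/2 = 142.500.


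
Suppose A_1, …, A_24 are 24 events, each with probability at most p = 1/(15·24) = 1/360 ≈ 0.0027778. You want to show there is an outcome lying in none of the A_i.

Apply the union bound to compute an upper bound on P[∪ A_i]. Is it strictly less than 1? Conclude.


Union bound: P[∪_{i=1}^{24} A_i] ≤ Σ_i P[A_i] ≤ 24·p = 24·(1/360) = 1/15.
Numerically: 1/15 ≈ 0.0666667.
Is 1/15 < 1? YES.
Since P[∪ A_i] ≤ 1/15 < 1, the complement has P[∩ A_i^c] ≥ 1 − 1/15 = 14/15 > 0, so some outcome avoids every A_i.

24·p = 1/15 ≈ 0.0666667; existence CERTIFIED by the union bound.


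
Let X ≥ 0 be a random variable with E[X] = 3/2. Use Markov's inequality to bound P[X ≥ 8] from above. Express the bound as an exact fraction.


μ = E[X] = 3/2, a = 8.
Markov: P[X ≥ 8] ≤ μ/a = (3/2)/8 = 3/16.
Numerically: ≈ 0.18750.
(Since a = 8 > μ = 1.50000, the bound 3/16 is < 1 and informative.)

P[X ≥ 8] ≤ 3/16 ≈ 0.18750.


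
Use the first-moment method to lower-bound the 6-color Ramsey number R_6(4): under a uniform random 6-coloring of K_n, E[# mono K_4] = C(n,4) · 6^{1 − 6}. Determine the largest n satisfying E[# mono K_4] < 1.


We need C(n, 4) · 6^{1 − 6} < 1, i.e. C(n, 4) < 6^{6 − 1} = 7776.
Check values of n near the boundary:
  n = 19: C(19, 4) = 3876; 3876 < 7776? YES
  n = 20: C(20, 4) = 4845; 4845 < 7776? YES
  n = 21: C(21, 4) = 5985; 5985 < 7776? YES
  n = 22: C(22, 4) = 7315; 7315 < 7776? YES
  n = 23: C(23, 4) = 8855; 8855 < 7776? NO
  n = 24: C(24, 4) = 10626; 10626 < 7776? NO
The largest n with C(n, 4) < 7776 is n = 22 (where E[X] = 7315/7776 ≈ 0.941). Hence R_6(4) > 22, i.e. R_6(4) ≥ 23.

Largest n = 22; hence R_6(4) > 22.


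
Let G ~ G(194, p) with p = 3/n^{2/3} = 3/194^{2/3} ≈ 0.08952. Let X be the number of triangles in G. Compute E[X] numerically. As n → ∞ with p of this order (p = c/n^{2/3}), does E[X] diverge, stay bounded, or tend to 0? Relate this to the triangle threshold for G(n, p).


Number of potential triangles: C(194, 3) = 1198144.
Each occurs with probability p³ ≈ (0.08952)³ ≈ 7.17398236e-04.
By linearity: E[X] = C(194, 3)·p³ ≈ 1198144 · 7.17398236e-04 ≈ 859.546392.
Since α = 2/3 < 1, p = c/n^{2/3} ≫ 1/n is above the triangle threshold p ~ 1/n. Asymptotically E[X] ~ (c³/6)·n^{3(1−α)} = (3³/6)·n^{1} → ∞; triangles are abundant w.h.p.

E[X] ≈ 859.546392; in regime p = Θ(1/n^{2/3}) E[X] diverges (above the triangle threshold p ~ 1/n).


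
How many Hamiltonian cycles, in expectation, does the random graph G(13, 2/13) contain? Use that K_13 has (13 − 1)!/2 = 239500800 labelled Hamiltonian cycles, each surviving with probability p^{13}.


K_13 has (13 − 1)!/2 = 239500800 labelled Hamiltonian cycles.
For each such Hamiltonian cycle H, let X_H = 1 if all 13 edges of H are present in G. Then P[X_H = 1] = p^{13} = (2/13)^{13} = 8192/302875106592253.
Summing the indicators: E[X] = Σ_H E[X_H] = 239500800 · p^{13} = 239500800 · 8192/302875106592253 = 1961990553600/302875106592253.
Numerically: E[X] ≈ 0.00647789.

E[X] = 239500800 · (2/13)^{13} = 1961990553600/302875106592253 ≈ 0.00647789.


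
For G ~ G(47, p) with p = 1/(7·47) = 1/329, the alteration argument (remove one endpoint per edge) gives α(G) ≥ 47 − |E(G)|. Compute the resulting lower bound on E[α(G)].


E[|E(G)|] = C(47, 2)·p = 1081 · (1/329) = 23/7.
E[α(G)] ≥ n − E[|E(G)|] = 47 − 23/7 = 306/7.
Numerically: ≈ 43.7143.
(This is only a lower bound; the true E[α(G)] may be larger.)

E[α(G)] ≥ 306/7 ≈ 43.7143.


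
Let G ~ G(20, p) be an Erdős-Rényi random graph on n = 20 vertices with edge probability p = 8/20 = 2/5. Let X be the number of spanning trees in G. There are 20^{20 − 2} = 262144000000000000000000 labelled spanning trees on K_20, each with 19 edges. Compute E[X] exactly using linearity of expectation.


K_20 has 20^{20 − 2} = 262144000000000000000000 labelled spanning trees.
For each such spanning tree H, let X_H = 1 if all 19 edges of H are present in G. Then P[X_H = 1] = p^{19} = (2/5)^{19} = 524288/19073486328125.
By linearity: E[X] = Σ_H E[X_H] = 262144000000000000000000 · p^{19} = 262144000000000000000000 · 524288/19073486328125 = 36028797018963968/5.
Numerically: E[X] ≈ 7.20576e+15.

E[X] = 262144000000000000000000 · (2/5)^{19} = 36028797018963968/5 ≈ 7.20576e+15.


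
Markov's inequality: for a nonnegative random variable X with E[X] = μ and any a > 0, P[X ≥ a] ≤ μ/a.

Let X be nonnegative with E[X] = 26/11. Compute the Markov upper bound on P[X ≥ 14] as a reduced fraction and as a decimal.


μ = E[X] = 26/11, a = 14.
Markov: P[X ≥ 14] ≤ μ/a = (26/11)/14 = 13/77.
Numerically: ≈ 0.1688.
(Since a = 14 > μ = 2.3636, the bound 13/77 is < 1 and informative.)

P[X ≥ 14] ≤ 13/77 ≈ 0.1688.


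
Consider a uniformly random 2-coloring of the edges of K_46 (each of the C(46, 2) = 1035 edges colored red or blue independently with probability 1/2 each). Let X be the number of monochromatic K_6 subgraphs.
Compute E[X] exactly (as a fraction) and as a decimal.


Let X = Σ_S X_S over the C(46, 6) = 9366819 subsets S of size 6, where X_S = 1 if the K_6 on S is monochromatic.
For a fixed S, the K_6 on S has C(6, 2) = 15 edges. P[all 15 edges red] = (1/2)^15, and likewise for blue, so P[monochromatic] = 2·(1/2)^15 = 2^{1 − 15} = 1/16384.
By linearity of expectation: E[X] = C(46, 6) · 2^{1 − 15} = 9366819 · 1/16384 = 9366819/16384.
Numerically: E[X] ≈ 571.705.

E[X] = C(46,6)·2^(1−C(6,2)) = 9366819/16384 ≈ 571.705.


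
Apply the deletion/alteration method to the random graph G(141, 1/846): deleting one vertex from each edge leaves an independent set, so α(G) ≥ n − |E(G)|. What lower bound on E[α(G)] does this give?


E[|E(G)|] = C(141, 2)·p = 9870 · (1/846) = 35/3.
E[α(G)] ≥ n − E[|E(G)|] = 141 − 35/3 = 388/3.
Numerically: ≈ 129.33333.
(This is only a lower bound; the true E[α(G)] may be larger.)

E[α(G)] ≥ 388/3 ≈ 129.33333.


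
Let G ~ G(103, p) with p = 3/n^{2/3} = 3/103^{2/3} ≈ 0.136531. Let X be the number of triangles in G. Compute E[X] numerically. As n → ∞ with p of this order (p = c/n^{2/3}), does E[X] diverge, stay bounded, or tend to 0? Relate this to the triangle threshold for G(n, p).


Number of potential triangles: C(103, 3) = 176851.
Each occurs with probability p³ ≈ (0.136531)³ ≈ 2.54500895e-03.
By linearity: E[X] = C(103, 3)·p³ ≈ 176851 · 2.54500895e-03 ≈ 450.087379.
Since α = 2/3 < 1, p = c/n^{2/3} ≫ 1/n is above the triangle threshold p ~ 1/n. Asymptotically E[X] ~ (c³/6)·n^{3(1−α)} = (3³/6)·n^{1} → ∞; triangles are abundant w.h.p.

E[X] ≈ 450.087379; in regime p = Θ(1/n^{2/3}) E[X] diverges (above the triangle threshold p ~ 1/n).


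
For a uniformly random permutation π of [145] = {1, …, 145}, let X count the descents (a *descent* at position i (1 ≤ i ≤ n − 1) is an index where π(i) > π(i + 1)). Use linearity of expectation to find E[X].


Write X = Σ X_I over i = 1, …, 144, with X_I the indicator of one descent.
There are 144 indicators.
For each fixed i, the pair (π(i), π(i+1)) is a uniformly random ordered pair of distinct values from {1, …, 145}; by symmetry P[π(i) > π(i+1)] = 1/2.
By linearity: E[X] = 144 · (1/2) = (145 − 1) · (1/2) = 72 ≈ 72.000.

E[X] = 72 = 72.000.
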